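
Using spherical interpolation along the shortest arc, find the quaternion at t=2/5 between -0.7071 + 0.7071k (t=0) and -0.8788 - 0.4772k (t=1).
-0.9632 + 0.2689k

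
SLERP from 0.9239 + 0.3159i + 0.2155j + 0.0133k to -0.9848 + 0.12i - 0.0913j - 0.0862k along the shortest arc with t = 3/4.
0.9897 - 0.0097i + 0.1253j + 0.0691k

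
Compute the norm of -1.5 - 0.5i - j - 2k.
2.739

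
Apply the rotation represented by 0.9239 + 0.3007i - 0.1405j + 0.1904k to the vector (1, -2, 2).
(1.47, -2.444, 0.929)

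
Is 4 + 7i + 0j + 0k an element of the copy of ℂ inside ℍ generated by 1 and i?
Yes. The quaternion 4 + 7i has j- and k-coefficients y = z = 0, so it lies in the complex subalgebra spanned by 1 and i.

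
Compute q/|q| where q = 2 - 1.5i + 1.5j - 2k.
0.5657 - 0.4243i + 0.4243j - 0.5657k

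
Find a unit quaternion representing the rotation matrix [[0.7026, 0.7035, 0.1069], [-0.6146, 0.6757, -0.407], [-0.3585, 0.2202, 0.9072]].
0.9063 + 0.173i + 0.1284j - 0.3636k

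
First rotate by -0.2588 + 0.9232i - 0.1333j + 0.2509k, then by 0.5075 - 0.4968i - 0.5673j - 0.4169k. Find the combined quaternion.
0.3563 + 0.3992i - 0.1811j + 0.8252k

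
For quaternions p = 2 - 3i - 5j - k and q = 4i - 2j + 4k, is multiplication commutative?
No: pq = 6 - 14i + 4j + 34k ≠ 6 + 30i - 12j - 18k = qp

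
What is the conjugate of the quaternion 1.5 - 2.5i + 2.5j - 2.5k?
1.5 + 2.5i - 2.5j + 2.5k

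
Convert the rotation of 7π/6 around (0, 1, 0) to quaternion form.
-0.2588 + 0.9659j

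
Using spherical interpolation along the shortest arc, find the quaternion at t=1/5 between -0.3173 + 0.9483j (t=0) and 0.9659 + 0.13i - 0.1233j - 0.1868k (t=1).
-0.5155 - 0.0323i + 0.855j + 0.0463k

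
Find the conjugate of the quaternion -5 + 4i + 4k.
-5 - 4i - 4k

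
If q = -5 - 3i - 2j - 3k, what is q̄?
-5 + 3i + 2j + 3k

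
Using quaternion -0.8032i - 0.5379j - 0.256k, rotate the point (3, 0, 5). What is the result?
(2.927, 3.969, -3.111)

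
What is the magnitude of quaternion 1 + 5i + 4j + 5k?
√67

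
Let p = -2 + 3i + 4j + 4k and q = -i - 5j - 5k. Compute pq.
43 + 2i + 21j - k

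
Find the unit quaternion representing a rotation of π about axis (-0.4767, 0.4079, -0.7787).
-0.4767i + 0.4079j - 0.7787k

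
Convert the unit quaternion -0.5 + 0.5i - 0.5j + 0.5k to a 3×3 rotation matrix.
[[0, 0, 1], [-1, 0, 0], [0, -1, 0]]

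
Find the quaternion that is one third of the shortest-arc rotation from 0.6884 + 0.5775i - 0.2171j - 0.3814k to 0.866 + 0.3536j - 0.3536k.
0.8154 + 0.4132i - 0.0235j - 0.4047k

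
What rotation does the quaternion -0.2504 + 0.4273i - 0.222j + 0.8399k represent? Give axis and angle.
axis = (0.4414, -0.2293, 0.8675), θ = 209°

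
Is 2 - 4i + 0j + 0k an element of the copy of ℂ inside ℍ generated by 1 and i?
Yes. The quaternion 2 - 4i has j- and k-coefficients y = z = 0, so it lies in the complex subalgebra spanned by 1 and i.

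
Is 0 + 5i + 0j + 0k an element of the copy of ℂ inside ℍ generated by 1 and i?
Yes. The quaternion 5i has j- and k-coefficients y = z = 0, so it lies in the complex subalgebra spanned by 1 and i.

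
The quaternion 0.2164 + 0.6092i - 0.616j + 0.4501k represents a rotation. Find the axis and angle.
axis = (0.624, -0.631, 0.461), θ = 155°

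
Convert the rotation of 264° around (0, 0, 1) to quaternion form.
-0.6691 + 0.7431k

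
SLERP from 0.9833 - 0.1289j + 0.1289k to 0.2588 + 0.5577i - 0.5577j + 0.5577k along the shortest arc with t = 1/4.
0.9007 + 0.174i - 0.2815j + 0.2815k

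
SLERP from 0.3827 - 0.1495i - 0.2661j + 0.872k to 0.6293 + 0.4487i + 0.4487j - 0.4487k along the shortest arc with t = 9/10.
-0.5472 - 0.4451i - 0.4603j + 0.539k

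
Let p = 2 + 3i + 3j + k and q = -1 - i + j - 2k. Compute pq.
-12i + 4j + k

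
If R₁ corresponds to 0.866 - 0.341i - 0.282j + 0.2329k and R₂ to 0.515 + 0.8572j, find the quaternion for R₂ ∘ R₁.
0.6877 + 0.024i + 0.5971j + 0.4122k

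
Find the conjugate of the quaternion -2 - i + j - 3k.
-2 + i - j + 3k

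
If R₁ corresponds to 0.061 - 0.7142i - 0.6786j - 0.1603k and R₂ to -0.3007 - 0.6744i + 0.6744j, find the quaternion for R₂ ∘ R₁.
-0.0424 + 0.0655i + 0.1371j + 0.9875k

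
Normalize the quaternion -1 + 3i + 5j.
-0.169 + 0.5071i + 0.8452j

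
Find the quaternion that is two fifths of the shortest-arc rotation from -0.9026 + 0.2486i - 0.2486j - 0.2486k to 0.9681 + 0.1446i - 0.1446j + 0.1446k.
-0.9675 + 0.094i - 0.094j - 0.2153k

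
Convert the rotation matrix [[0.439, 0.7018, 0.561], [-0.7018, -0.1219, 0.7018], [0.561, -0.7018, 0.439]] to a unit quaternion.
0.6626 - 0.5296i - 0.5296k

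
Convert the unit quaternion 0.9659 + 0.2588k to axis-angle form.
axis = (0, 0, 1), θ = π/6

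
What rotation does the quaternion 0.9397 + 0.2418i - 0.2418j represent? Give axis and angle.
axis = (√2/2, -√2/2, 0), θ = 40°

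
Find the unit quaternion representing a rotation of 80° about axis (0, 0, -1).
0.766 - 0.6428k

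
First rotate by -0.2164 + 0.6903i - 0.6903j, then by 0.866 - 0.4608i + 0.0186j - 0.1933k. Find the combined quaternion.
0.1435 + 0.5641i - 0.7353j + 0.3471k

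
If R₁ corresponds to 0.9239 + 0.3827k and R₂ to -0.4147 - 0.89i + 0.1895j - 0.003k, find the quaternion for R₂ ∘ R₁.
-0.382 - 0.7497i + 0.5157j - 0.1615k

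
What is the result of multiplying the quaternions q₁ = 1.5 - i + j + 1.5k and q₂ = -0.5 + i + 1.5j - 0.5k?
-0.5 - 0.75i + 2.75j - 4k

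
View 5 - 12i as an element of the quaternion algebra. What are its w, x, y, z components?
5 - 12i + 0j + 0k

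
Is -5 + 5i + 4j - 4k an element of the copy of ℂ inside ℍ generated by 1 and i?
No. The quaternion -5 + 5i + 4j - 4k has j-coefficient y = 4 and k-coefficient z = -4, not both zero, so it does not lie in the complex subalgebra spanned by 1 and i.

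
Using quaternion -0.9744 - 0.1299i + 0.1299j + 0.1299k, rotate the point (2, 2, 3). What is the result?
(1.443, 0.633, 3.81)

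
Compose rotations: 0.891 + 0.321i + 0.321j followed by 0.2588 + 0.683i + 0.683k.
0.0113 + 0.4724i + 0.3023j + 0.8278k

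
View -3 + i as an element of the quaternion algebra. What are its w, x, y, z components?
-3 + i + 0j + 0k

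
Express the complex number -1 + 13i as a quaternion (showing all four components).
-1 + 13i + 0j + 0k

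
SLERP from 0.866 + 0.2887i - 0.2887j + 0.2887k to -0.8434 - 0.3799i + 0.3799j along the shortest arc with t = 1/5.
0.8685 + 0.3096i - 0.3096j + 0.2324k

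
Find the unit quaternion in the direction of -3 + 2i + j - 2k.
-0.7071 + 0.4714i + 0.2357j - 0.4714k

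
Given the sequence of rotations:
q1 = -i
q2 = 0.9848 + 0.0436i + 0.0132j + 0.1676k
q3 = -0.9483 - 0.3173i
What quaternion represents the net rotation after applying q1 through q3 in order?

q2 · q1 = 0.0436 - 0.9848i - 0.1676j + 0.0132k
q3 · q2 · q1 = -0.3538 + 0.9201i + 0.1631j + 0.0407k
-0.3538 + 0.9201i + 0.1631j + 0.0407k


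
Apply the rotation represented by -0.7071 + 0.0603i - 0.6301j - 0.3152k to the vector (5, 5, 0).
(-2.572, 5.819, -3.086)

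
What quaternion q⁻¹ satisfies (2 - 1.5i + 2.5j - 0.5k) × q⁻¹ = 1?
0.1569 + 0.1176i - 0.1961j + 0.0392k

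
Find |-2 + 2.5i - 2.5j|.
4.062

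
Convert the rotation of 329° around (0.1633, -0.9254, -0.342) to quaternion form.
-0.9636 + 0.0436i - 0.2473j - 0.0914k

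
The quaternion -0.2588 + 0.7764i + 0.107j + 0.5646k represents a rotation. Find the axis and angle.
axis = (0.8038, 0.1108, 0.5845), θ = 7π/6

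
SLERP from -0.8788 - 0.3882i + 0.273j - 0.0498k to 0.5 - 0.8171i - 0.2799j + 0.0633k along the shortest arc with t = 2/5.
-0.9219 + 0.144i + 0.3526j - 0.0708k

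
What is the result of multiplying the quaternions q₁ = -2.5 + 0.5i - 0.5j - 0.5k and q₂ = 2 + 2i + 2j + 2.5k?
-3.75 - 4.25i - 8.25j - 5.25k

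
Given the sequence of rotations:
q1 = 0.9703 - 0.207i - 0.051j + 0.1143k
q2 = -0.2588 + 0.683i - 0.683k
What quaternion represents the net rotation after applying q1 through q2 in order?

q2 · q1 = -0.0317 + 0.6815i + 0.0765j - 0.7271k
-0.0317 + 0.6815i + 0.0765j - 0.7271k


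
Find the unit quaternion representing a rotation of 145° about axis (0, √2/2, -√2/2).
0.3007 + 0.6744j - 0.6744k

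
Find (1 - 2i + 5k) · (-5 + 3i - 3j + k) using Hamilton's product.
-4 + 28i + 14j - 18k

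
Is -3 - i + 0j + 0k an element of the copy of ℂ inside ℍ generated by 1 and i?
Yes. The quaternion -3 - i has j- and k-coefficients y = z = 0, so it lies in the complex subalgebra spanned by 1 and i.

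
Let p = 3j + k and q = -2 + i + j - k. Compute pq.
-2 - 4i - 5j - 5k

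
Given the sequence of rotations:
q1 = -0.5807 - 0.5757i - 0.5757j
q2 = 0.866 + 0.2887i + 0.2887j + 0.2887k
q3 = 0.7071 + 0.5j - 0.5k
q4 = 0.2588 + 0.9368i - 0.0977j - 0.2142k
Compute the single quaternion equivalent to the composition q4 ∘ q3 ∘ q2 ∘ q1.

q2 · q1 = -0.1705 - 0.5i - 0.8324j - 0.1676k
q3 · q2 · q1 = 0.2118 - 0.8536i - 0.4238j + 0.2167k
q4 · q3 · q2 · q1 = 0.8595 - 0.1344i - 0.1505j - 0.4697k
0.8595 - 0.1344i - 0.1505j - 0.4697k


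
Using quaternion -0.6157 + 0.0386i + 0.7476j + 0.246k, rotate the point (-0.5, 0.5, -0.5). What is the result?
(0.751, 0.353, -0.249)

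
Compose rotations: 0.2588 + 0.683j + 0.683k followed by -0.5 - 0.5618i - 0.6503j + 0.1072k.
0.2415 - 0.6628i - 0.1261j - 0.6975k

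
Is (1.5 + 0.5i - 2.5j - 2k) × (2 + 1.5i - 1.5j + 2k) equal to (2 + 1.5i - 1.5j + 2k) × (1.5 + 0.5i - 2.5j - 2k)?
No: pq = 2.5 - 4.75i - 11.25j + 2k ≠ 2.5 + 11.25i - 3.25j - 4k = qp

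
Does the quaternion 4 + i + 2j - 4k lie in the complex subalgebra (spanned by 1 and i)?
No. The quaternion 4 + i + 2j - 4k has j-coefficient y = 2 and k-coefficient z = -4, not both zero, so it does not lie in the complex subalgebra spanned by 1 and i.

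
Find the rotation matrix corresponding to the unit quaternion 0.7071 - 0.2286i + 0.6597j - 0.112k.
[[0.1045, -0.1432, 0.9842], [-0.46, 0.8704, 0.1755], [-0.8817, -0.4711, 0.0251]]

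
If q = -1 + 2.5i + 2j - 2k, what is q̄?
-1 - 2.5i - 2j + 2k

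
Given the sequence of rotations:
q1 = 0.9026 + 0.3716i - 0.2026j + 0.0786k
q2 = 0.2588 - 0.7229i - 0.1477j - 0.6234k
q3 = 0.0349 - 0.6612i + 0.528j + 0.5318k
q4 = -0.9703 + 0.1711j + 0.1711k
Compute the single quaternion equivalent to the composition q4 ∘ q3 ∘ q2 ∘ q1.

q2 · q1 = 0.5213 - 0.6942i - 0.3606j - 0.341k
q3 · q2 · q1 = -0.0691 - 0.3572i - 0.332j + 0.8703k
q4 · q3 · q2 · q1 = -0.0251 + 0.5523i + 0.2492j - 0.7952k
-0.0251 + 0.5523i + 0.2492j - 0.7952k


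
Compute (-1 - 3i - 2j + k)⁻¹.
-0.0667 + 0.2i + 0.1333j - 0.0667k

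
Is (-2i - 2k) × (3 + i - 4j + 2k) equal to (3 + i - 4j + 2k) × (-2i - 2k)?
No: pq = 6 - 14i + 2j + 2k ≠ 6 + 2i - 2j - 14k = qp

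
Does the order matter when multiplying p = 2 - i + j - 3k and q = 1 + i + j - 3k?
Yes: pq = -7 + i - 3j - 11k ≠ -7 + i + 9j - 7k = qp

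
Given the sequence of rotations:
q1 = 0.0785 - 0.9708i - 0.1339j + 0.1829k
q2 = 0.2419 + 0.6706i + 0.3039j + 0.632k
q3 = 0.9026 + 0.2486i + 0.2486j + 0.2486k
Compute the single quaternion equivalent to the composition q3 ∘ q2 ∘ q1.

q2 · q1 = 0.5951 - 0.042i - 0.7447j + 0.2991k
q3 · q2 · q1 = 0.6584 + 0.3695i - 0.609j + 0.2432k
0.6584 + 0.3695i - 0.609j + 0.2432k


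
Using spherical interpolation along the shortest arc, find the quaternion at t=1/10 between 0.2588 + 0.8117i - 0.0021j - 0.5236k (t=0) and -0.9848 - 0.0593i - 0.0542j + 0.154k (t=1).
0.3696 + 0.774i + 0.0049j - 0.514k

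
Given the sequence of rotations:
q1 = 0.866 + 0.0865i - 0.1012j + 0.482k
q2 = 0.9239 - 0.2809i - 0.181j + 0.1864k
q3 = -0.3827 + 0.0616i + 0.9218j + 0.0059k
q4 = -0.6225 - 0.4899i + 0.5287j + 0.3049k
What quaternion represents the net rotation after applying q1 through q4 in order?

q2 · q1 = 0.7162 - 0.2317i - 0.0987j + 0.6508k
q3 · q2 · q1 = -0.1727 + 0.7333i + 0.6565j - 0.0373k
q4 · q3 · q2 · q1 = 0.131 - 0.5918i - 0.2947j - 0.7388k
0.131 - 0.5918i - 0.2947j - 0.7388k


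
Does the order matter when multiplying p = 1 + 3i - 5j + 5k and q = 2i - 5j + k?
Yes: pq = -36 + 22i + 2j - 4k ≠ -36 - 18i - 12j + 6k = qp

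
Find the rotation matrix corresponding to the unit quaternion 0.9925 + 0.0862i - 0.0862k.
[[0.9851, 0.1711, -0.0149], [-0.1711, 0.9703, -0.1711], [-0.0149, 0.1711, 0.9851]]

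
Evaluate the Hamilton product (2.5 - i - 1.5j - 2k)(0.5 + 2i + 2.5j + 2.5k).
12 + 5.75i + 4j + 5.75k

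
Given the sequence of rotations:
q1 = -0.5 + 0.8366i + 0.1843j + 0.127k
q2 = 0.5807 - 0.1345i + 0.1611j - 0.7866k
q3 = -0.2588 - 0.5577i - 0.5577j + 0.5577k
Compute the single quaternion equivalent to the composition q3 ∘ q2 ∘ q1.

q2 · q1 = -0.1076 + 0.7185i - 0.6145j + 0.3075k
q3 · q2 · q1 = -0.0856 + 0.0453i + 0.7912j + 0.6038k
-0.0856 + 0.0453i + 0.7912j + 0.6038k


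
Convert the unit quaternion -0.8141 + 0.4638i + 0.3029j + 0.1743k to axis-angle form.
axis = (0.7987, 0.5216, 0.3001), θ = 289°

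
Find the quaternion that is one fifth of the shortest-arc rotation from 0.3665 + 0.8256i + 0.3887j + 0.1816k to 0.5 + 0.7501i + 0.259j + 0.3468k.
0.3955 + 0.8149i + 0.3646j + 0.216k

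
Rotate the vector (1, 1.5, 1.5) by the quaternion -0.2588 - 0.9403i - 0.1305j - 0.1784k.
(1.736, -1.57, -0.136)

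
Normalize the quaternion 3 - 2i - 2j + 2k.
0.6547 - 0.4364i - 0.4364j + 0.4364k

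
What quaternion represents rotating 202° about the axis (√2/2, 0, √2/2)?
-0.1908 + 0.6941i + 0.6941k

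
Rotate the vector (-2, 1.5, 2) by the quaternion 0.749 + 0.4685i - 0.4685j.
(-3.184, 0.316, -0.107)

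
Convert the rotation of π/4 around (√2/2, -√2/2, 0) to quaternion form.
0.9239 + 0.2706i - 0.2706j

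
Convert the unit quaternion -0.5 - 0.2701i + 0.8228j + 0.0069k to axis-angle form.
axis = (-0.3119, 0.9501, 0.008), θ = 4π/3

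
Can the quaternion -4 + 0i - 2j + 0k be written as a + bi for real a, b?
No. The quaternion -4 - 2j has j-coefficient y = -2 and k-coefficient z = 0, not both zero, so it does not lie in the complex subalgebra spanned by 1 and i.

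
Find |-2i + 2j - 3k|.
√17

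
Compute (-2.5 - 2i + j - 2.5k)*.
-2.5 + 2i - j + 2.5k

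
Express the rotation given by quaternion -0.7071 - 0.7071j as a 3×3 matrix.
[[0, 0, 1], [0, 1, 0], [-1, 0, 0]]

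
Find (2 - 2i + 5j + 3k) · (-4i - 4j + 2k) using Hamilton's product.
6 + 14i - 16j + 32k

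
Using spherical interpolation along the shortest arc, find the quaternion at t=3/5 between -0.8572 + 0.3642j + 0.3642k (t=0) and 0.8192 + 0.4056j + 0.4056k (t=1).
-0.9888 - 0.1057j - 0.1057k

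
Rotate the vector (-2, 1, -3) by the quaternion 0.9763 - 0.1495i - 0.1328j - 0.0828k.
(-0.997, 0.244, -3.598)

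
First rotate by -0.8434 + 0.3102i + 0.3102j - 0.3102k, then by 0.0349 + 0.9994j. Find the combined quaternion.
-0.3394 - 0.2992i - 0.8321j - 0.3208k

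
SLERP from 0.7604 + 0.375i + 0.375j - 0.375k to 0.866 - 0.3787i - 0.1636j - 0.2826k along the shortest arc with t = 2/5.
0.9051 + 0.0762i + 0.175j - 0.38k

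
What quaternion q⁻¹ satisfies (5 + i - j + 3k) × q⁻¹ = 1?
0.1389 - 0.0278i + 0.0278j - 0.0833k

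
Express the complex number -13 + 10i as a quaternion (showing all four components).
-13 + 10i + 0j + 0k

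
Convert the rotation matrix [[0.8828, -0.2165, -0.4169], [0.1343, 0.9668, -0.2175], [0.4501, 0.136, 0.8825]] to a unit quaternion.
0.9659 + 0.0915i - 0.2244j + 0.0908k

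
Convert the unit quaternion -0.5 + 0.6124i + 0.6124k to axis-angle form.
axis = (√2/2, 0, √2/2), θ = 4π/3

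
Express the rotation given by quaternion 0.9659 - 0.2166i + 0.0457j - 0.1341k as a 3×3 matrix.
[[0.9599, 0.2393, 0.1464], [-0.2789, 0.8702, 0.4062], [-0.0302, -0.4307, 0.902]]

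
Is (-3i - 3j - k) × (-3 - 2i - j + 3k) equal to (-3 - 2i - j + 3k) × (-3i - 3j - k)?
No: pq = -6 - i + 20j ≠ -6 + 19i - 2j + 6k = qp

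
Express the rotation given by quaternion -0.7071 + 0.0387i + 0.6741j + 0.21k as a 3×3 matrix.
[[0.003, 0.3492, -0.9371], [-0.2448, 0.9088, 0.3379], [0.9696, 0.2284, 0.0882]]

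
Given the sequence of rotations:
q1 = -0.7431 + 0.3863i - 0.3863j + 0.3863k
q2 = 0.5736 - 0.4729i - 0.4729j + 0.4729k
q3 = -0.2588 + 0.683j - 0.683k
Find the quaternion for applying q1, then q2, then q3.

q2 · q1 = -0.6089 + 0.573i + 0.4952j + 0.2355k
q3 · q2 · q1 = -0.0198 + 0.3508i - 0.9354j - 0.0364k
-0.0198 + 0.3508i - 0.9354j - 0.0364k


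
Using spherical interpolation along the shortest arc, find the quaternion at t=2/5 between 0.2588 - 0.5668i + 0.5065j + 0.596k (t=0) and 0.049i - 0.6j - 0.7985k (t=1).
0.1621 - 0.3758i + 0.5713j + 0.7114k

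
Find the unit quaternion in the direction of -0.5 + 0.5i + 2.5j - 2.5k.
-0.1387 + 0.1387i + 0.6934j - 0.6934k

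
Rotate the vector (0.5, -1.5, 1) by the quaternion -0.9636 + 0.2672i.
(0.5, -0.771, 1.63)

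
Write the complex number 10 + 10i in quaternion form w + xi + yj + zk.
10 + 10i + 0j + 0k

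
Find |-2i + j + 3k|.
√14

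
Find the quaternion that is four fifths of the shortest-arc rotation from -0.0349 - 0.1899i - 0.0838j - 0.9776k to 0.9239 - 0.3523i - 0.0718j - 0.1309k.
0.8343 - 0.3752i - 0.0891j - 0.3939k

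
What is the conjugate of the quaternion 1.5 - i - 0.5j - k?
1.5 + i + 0.5j + k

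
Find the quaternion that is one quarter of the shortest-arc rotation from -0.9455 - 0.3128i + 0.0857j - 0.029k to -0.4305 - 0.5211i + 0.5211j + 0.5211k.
-0.881 - 0.4002i + 0.2183j + 0.1265k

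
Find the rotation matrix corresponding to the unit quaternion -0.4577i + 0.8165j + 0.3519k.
[[-0.581, -0.7474, -0.3221], [-0.7474, 0.3334, 0.5747], [-0.3221, 0.5747, -0.7523]]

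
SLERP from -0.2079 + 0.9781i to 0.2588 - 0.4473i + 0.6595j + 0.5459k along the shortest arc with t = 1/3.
-0.2572 + 0.9048i - 0.2613j - 0.2163k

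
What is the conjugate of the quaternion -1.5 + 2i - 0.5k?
-1.5 - 2i + 0.5k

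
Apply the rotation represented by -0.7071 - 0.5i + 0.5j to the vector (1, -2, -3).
(3.621, 0.621, -0.707)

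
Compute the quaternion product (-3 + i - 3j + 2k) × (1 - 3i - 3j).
-9 + 16i - 10k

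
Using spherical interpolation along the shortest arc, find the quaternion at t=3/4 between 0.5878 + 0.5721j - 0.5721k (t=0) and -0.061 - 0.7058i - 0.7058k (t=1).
0.1347 - 0.5925i + 0.1809j - 0.7734k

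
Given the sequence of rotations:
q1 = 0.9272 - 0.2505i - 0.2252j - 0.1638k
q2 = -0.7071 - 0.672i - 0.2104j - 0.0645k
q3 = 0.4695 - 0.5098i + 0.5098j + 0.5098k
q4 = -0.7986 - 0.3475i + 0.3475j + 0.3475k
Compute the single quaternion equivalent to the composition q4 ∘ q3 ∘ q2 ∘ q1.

q2 · q1 = -0.8819 - 0.426i - 0.1298j + 0.1546k
q3 · q2 · q1 = -0.6439 + 0.3946i - 0.6489j - 0.0937k
q4 · q3 · q2 · q1 = 0.9094 + 0.1016i + 0.399j - 0.0606k
0.9094 + 0.1016i + 0.399j - 0.0606k


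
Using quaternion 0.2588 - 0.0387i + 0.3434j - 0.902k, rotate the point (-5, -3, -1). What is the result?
(2.747, 4.957, 1.697)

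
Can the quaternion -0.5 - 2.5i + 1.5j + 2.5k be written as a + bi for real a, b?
No. The quaternion -0.5 - 2.5i + 1.5j + 2.5k has j-coefficient y = 1.5 and k-coefficient z = 2.5, not both zero, so it does not lie in the complex subalgebra spanned by 1 and i.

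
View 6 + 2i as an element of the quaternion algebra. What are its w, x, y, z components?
6 + 2i + 0j + 0k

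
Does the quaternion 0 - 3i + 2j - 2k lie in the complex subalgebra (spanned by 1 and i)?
No. The quaternion -3i + 2j - 2k has j-coefficient y = 2 and k-coefficient z = -2, not both zero, so it does not lie in the complex subalgebra spanned by 1 and i.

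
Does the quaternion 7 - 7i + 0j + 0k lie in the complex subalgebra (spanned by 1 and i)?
Yes. The quaternion 7 - 7i has j- and k-coefficients y = z = 0, so it lies in the complex subalgebra spanned by 1 and i.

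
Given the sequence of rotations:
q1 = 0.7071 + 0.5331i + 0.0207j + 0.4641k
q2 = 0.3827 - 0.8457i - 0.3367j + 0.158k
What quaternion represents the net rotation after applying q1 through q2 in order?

q2 · q1 = 0.6551 - 0.5535i + 0.2466j + 0.4513k
0.6551 - 0.5535i + 0.2466j + 0.4513k


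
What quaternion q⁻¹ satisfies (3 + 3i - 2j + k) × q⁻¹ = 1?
0.1304 - 0.1304i + 0.087j - 0.0435k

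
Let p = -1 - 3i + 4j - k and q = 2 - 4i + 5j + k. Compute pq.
-33 + 7i + 10j - 2k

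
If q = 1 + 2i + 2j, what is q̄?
1 - 2i - 2j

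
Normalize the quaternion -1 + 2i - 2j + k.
-0.3162 + 0.6325i - 0.6325j + 0.3162k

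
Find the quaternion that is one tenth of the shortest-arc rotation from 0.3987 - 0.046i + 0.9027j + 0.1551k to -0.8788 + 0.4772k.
0.4983 - 0.0439i + 0.8618j + 0.0842k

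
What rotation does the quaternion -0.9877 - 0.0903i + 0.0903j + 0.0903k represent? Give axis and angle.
axis = (-√3/3, √3/3, √3/3), θ = 342°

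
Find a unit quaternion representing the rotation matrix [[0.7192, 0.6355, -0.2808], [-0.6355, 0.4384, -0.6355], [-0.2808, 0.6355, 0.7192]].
0.8481 + 0.3747i - 0.3747k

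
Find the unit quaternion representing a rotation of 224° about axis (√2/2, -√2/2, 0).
-0.3746 + 0.6556i - 0.6556j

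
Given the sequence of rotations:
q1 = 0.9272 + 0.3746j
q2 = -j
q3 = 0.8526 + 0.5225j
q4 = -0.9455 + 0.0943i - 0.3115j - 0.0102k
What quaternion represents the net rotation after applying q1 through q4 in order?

q2 · q1 = 0.3746 - 0.9272j
q3 · q2 · q1 = 0.8038 - 0.5948j
q4 · q3 · q2 · q1 = -0.9453 + 0.0697i + 0.312j - 0.0643k
-0.9453 + 0.0697i + 0.312j - 0.0643k


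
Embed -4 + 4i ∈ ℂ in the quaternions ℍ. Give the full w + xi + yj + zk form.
-4 + 4i + 0j + 0k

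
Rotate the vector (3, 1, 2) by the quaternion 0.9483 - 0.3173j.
(1.192, 1, 3.403)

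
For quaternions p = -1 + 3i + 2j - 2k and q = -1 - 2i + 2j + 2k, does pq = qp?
No: pq = 7 + 7i - 6j + 10k ≠ 7 - 9i - 2j - 10k = qp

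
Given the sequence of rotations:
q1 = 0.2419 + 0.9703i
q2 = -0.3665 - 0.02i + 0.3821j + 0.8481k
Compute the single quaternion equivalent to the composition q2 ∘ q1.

q2 · q1 = -0.0693 - 0.3605i + 0.9153j - 0.1656k
-0.0693 - 0.3605i + 0.9153j - 0.1656k


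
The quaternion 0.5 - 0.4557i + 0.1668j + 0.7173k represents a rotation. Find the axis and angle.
axis = (-0.5262, 0.1926, 0.8283), θ = 2π/3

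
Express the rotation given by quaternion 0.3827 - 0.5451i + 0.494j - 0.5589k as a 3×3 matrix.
[[-0.1128, -0.1108, 0.9874], [-0.9663, -0.219, -0.135], [0.2312, -0.9694, -0.0823]]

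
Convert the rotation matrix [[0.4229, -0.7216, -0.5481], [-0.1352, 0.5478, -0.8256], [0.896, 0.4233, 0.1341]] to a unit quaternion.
0.7254 + 0.4304i - 0.4977j + 0.2021k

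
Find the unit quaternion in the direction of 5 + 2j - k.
0.9129 + 0.3651j - 0.1826k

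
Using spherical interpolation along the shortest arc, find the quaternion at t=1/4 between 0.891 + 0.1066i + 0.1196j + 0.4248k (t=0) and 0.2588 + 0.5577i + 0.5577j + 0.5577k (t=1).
0.789 + 0.246i + 0.2565j + 0.5012k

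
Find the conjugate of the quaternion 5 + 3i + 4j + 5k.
5 - 3i - 4j - 5k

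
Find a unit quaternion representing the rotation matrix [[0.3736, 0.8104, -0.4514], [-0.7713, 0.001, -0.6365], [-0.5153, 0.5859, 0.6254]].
0.7071 + 0.4322i + 0.0226j - 0.5592k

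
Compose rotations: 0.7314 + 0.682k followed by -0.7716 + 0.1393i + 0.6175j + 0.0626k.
-0.607 + 0.523i + 0.3566j - 0.4804k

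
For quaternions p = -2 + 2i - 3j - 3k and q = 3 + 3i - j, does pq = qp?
No: pq = -15 - 3i - 16j - 2k ≠ -15 + 3i + 2j - 16k = qp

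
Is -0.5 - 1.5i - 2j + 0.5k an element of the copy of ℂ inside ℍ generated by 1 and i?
No. The quaternion -0.5 - 1.5i - 2j + 0.5k has j-coefficient y = -2 and k-coefficient z = 0.5, not both zero, so it does not lie in the complex subalgebra spanned by 1 and i.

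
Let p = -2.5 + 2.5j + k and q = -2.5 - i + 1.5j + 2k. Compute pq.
0.5 + 6i - 11j - 5k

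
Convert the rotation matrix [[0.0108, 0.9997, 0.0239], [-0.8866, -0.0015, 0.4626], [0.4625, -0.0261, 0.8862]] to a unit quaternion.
0.6884 - 0.1775i - 0.1593j - 0.685k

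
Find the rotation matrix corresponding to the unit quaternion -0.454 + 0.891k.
[[-0.5878, 0.809, 0], [-0.809, -0.5878, 0], [0, 0, 1]]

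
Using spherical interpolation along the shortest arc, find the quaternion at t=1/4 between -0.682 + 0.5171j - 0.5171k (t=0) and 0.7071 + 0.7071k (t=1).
-0.7092 + 0.3969j - 0.5826k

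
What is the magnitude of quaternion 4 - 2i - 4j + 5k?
√61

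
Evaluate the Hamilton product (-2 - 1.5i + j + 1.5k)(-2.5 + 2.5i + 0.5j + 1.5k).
6 - 0.5i + 2.5j - 10k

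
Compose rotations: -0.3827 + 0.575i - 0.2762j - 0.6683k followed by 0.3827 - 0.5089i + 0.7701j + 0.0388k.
0.3848 - 0.0891i - 0.7182j - 0.5729k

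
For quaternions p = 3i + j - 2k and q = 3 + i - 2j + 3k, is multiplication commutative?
No: pq = 5 + 8i - 8j - 13k ≠ 5 + 10i + 14j + k = qp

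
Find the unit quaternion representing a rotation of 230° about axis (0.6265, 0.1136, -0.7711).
-0.4226 + 0.5678i + 0.103j - 0.6989k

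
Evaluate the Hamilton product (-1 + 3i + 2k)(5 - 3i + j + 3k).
-2 + 16i - 16j + 10k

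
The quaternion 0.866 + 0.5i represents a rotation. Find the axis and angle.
axis = (1, 0, 0), θ = π/3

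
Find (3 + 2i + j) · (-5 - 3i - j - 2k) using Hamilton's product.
-8 - 21i - 4j - 5k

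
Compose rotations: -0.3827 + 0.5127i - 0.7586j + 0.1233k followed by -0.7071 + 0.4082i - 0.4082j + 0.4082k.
-0.2987 - 0.2594i + 0.8516j - 0.3438k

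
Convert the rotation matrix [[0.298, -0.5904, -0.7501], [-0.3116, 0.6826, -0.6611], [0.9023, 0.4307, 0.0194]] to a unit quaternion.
0.7071 + 0.386i - 0.5842j + 0.0986k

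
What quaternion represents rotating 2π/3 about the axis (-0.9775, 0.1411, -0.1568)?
0.5 - 0.8465i + 0.1222j - 0.1358k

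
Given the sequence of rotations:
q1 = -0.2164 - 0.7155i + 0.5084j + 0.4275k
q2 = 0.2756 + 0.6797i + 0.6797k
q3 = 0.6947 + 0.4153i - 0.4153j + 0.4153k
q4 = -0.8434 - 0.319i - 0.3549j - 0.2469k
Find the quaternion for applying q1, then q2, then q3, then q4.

q2 · q1 = 0.1361 - 0.6898i - 0.6368j + 0.3163k
q3 · q2 · q1 = -0.0148 - 0.2896i - 0.9167j - 0.2747k
q4 · q3 · q2 · q1 = -0.4731 + 0.1201i + 0.7623j + 0.425k
-0.4731 + 0.1201i + 0.7623j + 0.425k


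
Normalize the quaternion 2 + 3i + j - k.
0.5164 + 0.7746i + 0.2582j - 0.2582k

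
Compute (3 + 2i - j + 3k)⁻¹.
0.1304 - 0.087i + 0.0435j - 0.1304k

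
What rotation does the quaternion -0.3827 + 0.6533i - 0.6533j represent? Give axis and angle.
axis = (√2/2, -√2/2, 0), θ = 5π/4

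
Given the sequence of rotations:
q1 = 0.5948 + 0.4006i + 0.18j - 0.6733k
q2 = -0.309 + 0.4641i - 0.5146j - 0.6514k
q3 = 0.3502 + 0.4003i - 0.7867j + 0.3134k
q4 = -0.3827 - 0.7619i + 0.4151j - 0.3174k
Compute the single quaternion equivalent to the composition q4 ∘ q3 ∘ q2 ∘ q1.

q2 · q1 = -0.7157 + 0.616i - 0.3102j + 0.1103k
q3 · q2 · q1 = -0.7758 - 0.0603i + 0.6033j + 0.1748k
q4 · q3 · q2 · q1 = 0.056 + 0.8782i - 0.4006j - 0.2553k
0.056 + 0.8782i - 0.4006j - 0.2553k


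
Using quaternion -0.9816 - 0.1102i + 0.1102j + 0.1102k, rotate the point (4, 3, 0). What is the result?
(4.382, 1.892, 1.49)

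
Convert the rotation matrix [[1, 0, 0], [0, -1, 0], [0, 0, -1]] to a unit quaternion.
i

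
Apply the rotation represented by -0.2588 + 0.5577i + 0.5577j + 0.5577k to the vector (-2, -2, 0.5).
(-1.167, 0.277, -2.61)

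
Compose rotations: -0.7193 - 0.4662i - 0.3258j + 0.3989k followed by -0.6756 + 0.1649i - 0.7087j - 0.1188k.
0.3793 - 0.1251i + 0.7195j - 0.5682k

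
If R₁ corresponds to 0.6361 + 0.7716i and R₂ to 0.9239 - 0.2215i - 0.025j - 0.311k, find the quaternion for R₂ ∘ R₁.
0.7586 + 0.572i - 0.2559j - 0.1785k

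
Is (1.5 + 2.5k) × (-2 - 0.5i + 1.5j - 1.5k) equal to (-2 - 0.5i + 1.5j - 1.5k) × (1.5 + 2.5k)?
No: pq = 0.75 - 4.5i + j - 7.25k ≠ 0.75 + 3i + 3.5j - 7.25k = qp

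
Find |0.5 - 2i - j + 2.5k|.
3.391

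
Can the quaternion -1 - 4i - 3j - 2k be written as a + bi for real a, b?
No. The quaternion -1 - 4i - 3j - 2k has j-coefficient y = -3 and k-coefficient z = -2, not both zero, so it does not lie in the complex subalgebra spanned by 1 and i.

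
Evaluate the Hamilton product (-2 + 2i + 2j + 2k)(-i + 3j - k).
-2 - 6i - 6j + 10k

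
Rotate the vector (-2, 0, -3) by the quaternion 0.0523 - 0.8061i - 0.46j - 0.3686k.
(-2.249, -2.676, 0.884)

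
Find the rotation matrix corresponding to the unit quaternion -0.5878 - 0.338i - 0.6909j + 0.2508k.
[[-0.0805, 0.7619, 0.6427], [0.1722, 0.6457, -0.7439], [-0.9818, 0.0508, -0.1832]]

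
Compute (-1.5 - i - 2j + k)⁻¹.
-0.1818 + 0.1212i + 0.2424j - 0.1212k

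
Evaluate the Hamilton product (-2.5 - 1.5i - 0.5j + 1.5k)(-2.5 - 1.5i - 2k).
7 + 8.5i - 4j + 0.5k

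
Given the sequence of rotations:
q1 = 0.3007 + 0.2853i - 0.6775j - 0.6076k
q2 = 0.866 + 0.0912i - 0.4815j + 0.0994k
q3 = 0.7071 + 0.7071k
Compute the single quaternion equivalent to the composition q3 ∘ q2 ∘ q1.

q2 · q1 = -0.0314 + 0.6344i - 0.6477j - 0.4207k
q3 · q2 · q1 = 0.2753 + 0.9066i - 0.0094j - 0.3197k
0.2753 + 0.9066i - 0.0094j - 0.3197k


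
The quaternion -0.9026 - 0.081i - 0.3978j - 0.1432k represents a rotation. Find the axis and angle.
axis = (-0.1882, -0.9241, -0.3327), θ = 309°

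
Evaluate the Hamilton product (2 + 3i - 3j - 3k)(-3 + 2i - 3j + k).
-18 - 17i - 6j + 8k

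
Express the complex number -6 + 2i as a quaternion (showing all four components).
-6 + 2i + 0j + 0k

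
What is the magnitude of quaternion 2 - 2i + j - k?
√10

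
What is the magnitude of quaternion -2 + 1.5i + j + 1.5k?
3.082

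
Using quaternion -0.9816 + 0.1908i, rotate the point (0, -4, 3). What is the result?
(0, -2.585, 4.28)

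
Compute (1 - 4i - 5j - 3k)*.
1 + 4i + 5j + 3k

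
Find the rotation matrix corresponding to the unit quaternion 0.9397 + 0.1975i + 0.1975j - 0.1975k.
[[0.844, 0.4492, 0.2932], [-0.2932, 0.844, -0.4492], [-0.4492, 0.2932, 0.844]]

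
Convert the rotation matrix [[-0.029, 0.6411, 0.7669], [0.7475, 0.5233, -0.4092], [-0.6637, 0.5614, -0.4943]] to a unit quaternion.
0.5 + 0.4853i + 0.7153j + 0.0532k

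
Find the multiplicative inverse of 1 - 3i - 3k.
0.0526 + 0.1579i + 0.1579k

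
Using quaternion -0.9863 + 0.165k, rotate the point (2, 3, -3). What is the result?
(2.868, 2.186, -3)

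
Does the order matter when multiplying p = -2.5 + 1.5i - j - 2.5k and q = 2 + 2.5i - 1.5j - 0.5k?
Yes: pq = -11.5 - 6.5i - 3.75j - 3.5k ≠ -11.5 + 7.25j - 4k = qp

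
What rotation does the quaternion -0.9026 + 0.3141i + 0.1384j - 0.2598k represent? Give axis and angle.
axis = (0.7297, 0.3215, -0.6035), θ = 309°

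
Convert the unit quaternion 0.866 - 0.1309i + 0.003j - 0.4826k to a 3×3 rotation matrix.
[[0.5342, 0.8351, 0.1315], [-0.8366, 0.4999, 0.2238], [0.1211, -0.2296, 0.9657]]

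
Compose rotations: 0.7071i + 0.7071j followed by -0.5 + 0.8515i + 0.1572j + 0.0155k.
-0.7133 - 0.3645i - 0.3426j + 0.4909k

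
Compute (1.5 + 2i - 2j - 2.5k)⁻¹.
0.0909 - 0.1212i + 0.1212j + 0.1515k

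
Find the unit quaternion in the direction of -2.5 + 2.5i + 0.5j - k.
-0.6742 + 0.6742i + 0.1348j - 0.2697k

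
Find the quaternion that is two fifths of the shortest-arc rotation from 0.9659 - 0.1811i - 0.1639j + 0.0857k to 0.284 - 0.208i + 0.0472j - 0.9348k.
0.865 - 0.2435i - 0.0966j - 0.4279k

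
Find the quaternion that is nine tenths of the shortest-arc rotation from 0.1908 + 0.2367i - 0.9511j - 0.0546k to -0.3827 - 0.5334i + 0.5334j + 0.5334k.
0.3717 + 0.5148i - 0.5932j - 0.4948k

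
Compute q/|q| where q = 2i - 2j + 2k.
0.5774i - 0.5774j + 0.5774k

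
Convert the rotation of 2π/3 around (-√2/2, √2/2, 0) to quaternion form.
0.5 - 0.6124i + 0.6124j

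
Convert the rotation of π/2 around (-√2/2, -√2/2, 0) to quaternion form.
0.7071 - 0.5i - 0.5j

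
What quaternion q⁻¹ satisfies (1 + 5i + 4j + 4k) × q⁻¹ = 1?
0.0172 - 0.0862i - 0.069j - 0.069k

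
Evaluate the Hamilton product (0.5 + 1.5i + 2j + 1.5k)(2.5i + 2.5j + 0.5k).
-9.5 - 1.5i + 4.25j - k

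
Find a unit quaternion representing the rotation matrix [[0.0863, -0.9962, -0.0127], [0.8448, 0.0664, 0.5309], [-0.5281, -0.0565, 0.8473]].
0.7071 - 0.2077i + 0.1822j + 0.6509k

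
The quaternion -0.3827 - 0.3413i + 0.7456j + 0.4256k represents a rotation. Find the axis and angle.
axis = (-0.3694, 0.807, 0.4607), θ = 5π/4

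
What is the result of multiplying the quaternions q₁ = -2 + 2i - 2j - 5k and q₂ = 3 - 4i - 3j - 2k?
-14 + 3i + 24j - 25k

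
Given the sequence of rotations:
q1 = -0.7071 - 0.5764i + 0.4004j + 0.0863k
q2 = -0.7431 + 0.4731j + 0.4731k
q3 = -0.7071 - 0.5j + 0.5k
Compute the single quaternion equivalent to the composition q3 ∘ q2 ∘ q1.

q2 · q1 = 0.2952 + 0.2797i - 0.9048j - 0.126k
q3 · q2 · q1 = -0.5981 + 0.3176i + 0.632j + 0.3765k
-0.5981 + 0.3176i + 0.632j + 0.3765k


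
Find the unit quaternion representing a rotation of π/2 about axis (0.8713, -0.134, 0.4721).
0.7071 + 0.6161i - 0.0948j + 0.3338k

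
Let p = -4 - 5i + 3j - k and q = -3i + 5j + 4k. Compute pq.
-26 + 29i + 3j - 32k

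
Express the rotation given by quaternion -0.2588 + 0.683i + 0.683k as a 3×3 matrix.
[[0.067, 0.3535, 0.933], [-0.3535, -0.866, 0.3535], [0.933, -0.3535, 0.067]]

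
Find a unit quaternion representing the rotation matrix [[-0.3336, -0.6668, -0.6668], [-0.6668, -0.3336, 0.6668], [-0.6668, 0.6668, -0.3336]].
-0.5774i + 0.5774j + 0.5774k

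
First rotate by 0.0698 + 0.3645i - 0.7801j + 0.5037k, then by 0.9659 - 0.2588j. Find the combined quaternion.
-0.1345 + 0.2217i - 0.7716j + 0.5809k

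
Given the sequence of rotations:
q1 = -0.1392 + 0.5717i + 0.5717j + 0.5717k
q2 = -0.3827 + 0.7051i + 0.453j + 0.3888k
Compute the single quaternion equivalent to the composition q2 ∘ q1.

q2 · q1 = -0.8311 - 0.2802i - 0.4627j - 0.1288k
-0.8311 - 0.2802i - 0.4627j - 0.1288k


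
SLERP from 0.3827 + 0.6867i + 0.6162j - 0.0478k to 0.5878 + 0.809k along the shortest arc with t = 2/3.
0.6501 + 0.311i + 0.2791j + 0.6346k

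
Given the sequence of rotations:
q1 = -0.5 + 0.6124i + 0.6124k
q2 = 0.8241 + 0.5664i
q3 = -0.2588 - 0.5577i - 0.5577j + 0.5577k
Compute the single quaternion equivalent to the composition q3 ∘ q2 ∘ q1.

q2 · q1 = -0.7589 + 0.2215i - 0.3469j + 0.5047k
q3 · q2 · q1 = -0.155 + 0.2779i + 0.918j - 0.2369k
-0.155 + 0.2779i + 0.918j - 0.2369k


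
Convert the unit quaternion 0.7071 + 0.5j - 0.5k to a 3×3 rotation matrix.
[[0, 0.7071, 0.7071], [-0.7071, 0.5, -0.5], [-0.7071, -0.5, 0.5]]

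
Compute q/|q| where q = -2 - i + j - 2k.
-0.6325 - 0.3162i + 0.3162j - 0.6325k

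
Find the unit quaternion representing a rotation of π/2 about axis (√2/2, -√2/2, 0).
0.7071 + 0.5i - 0.5j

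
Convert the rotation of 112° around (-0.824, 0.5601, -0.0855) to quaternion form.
0.5592 - 0.6831i + 0.4643j - 0.0709k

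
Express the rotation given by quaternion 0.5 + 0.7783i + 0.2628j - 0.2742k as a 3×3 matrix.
[[0.7115, 0.6833, -0.164], [0.1349, -0.3619, -0.9224], [-0.6896, 0.6342, -0.3496]]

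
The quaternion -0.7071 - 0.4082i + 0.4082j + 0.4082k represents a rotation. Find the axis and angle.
axis = (-√3/3, √3/3, √3/3), θ = 3π/2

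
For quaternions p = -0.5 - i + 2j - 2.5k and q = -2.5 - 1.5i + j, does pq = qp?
No: pq = -2.25 + 5.75i - 1.75j + 8.25k ≠ -2.25 + 0.75i - 9.25j + 4.25k = qp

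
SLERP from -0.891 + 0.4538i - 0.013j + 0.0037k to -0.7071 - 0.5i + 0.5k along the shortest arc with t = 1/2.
-0.9534 - 0.0276i - 0.0078j + 0.3005k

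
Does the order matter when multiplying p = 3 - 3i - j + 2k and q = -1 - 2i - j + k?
Yes: pq = -12 - 2i - 3j + 2k ≠ -12 - 4i - j = qp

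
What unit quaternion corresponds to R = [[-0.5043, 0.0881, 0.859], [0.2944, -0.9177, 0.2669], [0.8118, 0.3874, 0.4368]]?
0.061 + 0.4941i + 0.1935j + 0.8454k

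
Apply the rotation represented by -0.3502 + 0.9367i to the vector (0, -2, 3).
(0, 3.478, -0.952)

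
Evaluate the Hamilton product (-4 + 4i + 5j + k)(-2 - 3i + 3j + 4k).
1 + 21i - 41j + 9k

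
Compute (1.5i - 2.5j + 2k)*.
-1.5i + 2.5j - 2k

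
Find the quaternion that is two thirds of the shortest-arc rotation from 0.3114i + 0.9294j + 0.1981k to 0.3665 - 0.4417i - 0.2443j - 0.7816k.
-0.2707 + 0.4483i + 0.5447j + 0.655k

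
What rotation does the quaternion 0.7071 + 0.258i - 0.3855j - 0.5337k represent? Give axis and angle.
axis = (0.3649, -0.5452, -0.7548), θ = π/2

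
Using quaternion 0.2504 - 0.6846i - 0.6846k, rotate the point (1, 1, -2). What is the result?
(-1.469, -1.903, 0.469)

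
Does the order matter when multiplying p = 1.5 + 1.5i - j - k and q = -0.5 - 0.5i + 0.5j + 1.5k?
Yes: pq = 2 - 2.5i - 0.5j + 3k ≠ 2 - 0.5i + 3j + 2.5k = qp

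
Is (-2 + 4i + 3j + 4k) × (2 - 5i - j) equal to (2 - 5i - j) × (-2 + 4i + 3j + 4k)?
No: pq = 19 + 22i - 12j + 19k ≠ 19 + 14i + 28j - 3k = qp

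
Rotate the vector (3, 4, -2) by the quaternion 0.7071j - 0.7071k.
(-3, 2, -4)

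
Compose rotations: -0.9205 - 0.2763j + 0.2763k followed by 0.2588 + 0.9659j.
0.0287 + 0.2669i - 0.9606j + 0.0715k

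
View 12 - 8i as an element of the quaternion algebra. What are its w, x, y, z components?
12 - 8i + 0j + 0k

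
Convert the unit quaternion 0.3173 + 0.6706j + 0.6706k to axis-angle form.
axis = (0, √2/2, √2/2), θ = 143°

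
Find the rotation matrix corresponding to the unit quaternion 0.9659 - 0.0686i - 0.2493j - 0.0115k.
[[0.8754, 0.0564, -0.48], [0.012, 0.9903, 0.1383], [0.4832, -0.1268, 0.8663]]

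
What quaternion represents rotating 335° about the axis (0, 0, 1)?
-0.9763 + 0.2164k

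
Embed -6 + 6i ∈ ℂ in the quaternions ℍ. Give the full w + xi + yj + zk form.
-6 + 6i + 0j + 0k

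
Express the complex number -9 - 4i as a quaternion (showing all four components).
-9 - 4i + 0j + 0k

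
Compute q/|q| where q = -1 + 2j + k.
-0.4082 + 0.8165j + 0.4082k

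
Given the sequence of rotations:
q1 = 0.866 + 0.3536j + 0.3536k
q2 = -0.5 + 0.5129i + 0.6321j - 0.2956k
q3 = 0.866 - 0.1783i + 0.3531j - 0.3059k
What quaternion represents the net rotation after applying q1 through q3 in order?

q2 · q1 = -0.552 + 0.7722i + 0.1892j - 0.2514k
q3 · q2 · q1 = -0.4841 + 0.7363i - 0.3121j - 0.3553k
-0.4841 + 0.7363i - 0.3121j - 0.3553k


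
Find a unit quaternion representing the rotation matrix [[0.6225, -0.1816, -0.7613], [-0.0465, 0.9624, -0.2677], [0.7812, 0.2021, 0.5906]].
0.891 + 0.1318i - 0.4328j + 0.0379k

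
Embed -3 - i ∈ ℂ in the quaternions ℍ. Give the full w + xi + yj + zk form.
-3 - i + 0j + 0k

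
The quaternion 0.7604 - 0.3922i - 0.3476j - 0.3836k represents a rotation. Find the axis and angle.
axis = (-0.6039, -0.5352, -0.5906), θ = 81°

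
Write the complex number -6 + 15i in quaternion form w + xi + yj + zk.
-6 + 15i + 0j + 0k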